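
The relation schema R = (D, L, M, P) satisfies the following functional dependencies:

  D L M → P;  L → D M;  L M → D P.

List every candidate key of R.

Attribute L never appears on the right-hand side of any dependency, so L must belong to every candidate key.
{L}⁺ = {D, L, M, P}, which is all of the schema, so {L} is the only candidate key.

{L}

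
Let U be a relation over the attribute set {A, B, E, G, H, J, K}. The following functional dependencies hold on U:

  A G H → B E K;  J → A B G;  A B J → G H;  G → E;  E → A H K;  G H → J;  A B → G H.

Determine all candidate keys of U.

(G), (J), (A, B), (B, E)

{G}⁺: G→E adds E; E→AHK adds A, H, K; GH→J adds J; AGH→BEK adds B → {A, B, E, G, H, J, K}.
{J}⁺: J→ABG adds A, B, G; ABJ→GH adds H; G→E adds E; E→AHK adds K → {A, B, E, G, H, J, K}.
{A, B}⁺: AB→GH adds G, H; AGH→BEK adds E, K; GH→J adds J → {A, B, E, G, H, J, K}.
{B, E}⁺: E→AHK adds A, H, K; AB→GH adds G; GH→J adds J → {A, B, E, G, H, J, K}.
Any other superkey contains one of these as a subset, so there are no further candidate keys.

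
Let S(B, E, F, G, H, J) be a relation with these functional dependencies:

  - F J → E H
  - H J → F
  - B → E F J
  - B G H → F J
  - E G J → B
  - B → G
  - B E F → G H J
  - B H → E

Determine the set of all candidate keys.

(B); (E, G, J); (F, G, J); (G, H, J)

{B}⁺: B→EFJ adds E, F, J; B→G adds G; BEF→GHJ adds H → {B, E, F, G, H, J}.
{E, G, J}⁺: EGJ→B adds B; B→EFJ adds F; BEF→GHJ adds H → {B, E, F, G, H, J}. Minimal: {G, J}⁺ = {G, J}; {E, J}⁺ = {E, J}; {E, G}⁺ = {E, G} — none reach the full schema.
{F, G, J}⁺: FJ→EH adds E, H; EGJ→B adds B → {B, E, F, G, H, J}. Minimal: {G, J}⁺ = {G, J}; {F, J}⁺ = {E, F, H, J}; {F, G}⁺ = {F, G} — none reach the full schema.
{G, H, J}⁺: HJ→F adds F; FJ→EH adds E; EGJ→B adds B → {B, E, F, G, H, J}. Minimal: {H, J}⁺ = {E, F, H, J}; {G, J}⁺ = {G, J}; {G, H}⁺ = {G, H} — none reach the full schema.
Any other superkey contains one of these as a subset, so there are no further candidate keys.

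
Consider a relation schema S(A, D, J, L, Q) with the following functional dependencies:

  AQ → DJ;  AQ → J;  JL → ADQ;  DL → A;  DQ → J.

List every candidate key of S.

{J, L}⁺: JL→ADQ adds A, D, Q → {A, D, J, L, Q}. Minimal: {L}⁺ = {L}; {J}⁺ = {J} — none reach the full schema.
{A, L, Q}⁺: AQ→DJ adds D, J → {A, D, J, L, Q}. Minimal: {L, Q}⁺ = {L, Q}; {A, Q}⁺ = {A, D, J, Q}; {A, L}⁺ = {A, L} — none reach the full schema.
{D, L, Q}⁺: DL→A adds A; DQ→J adds J → {A, D, J, L, Q}. Minimal: {L, Q}⁺ = {L, Q}; {D, Q}⁺ = {D, J, Q}; {D, L}⁺ = {A, D, L} — none reach the full schema.

{J, L}, {A, L, Q}, {D, L, Q}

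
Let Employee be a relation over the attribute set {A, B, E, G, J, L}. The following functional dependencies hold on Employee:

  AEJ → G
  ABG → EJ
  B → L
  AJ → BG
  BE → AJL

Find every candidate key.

{A, J}, {B, E}, {A, B, G}

{A, J}⁺: AJ→BG adds B, G; ABG→EJ adds E; B→L adds L → {A, B, E, G, J, L}.
{B, E}⁺: B→L adds L; BE→AJL adds A, J; AEJ→G adds G → {A, B, E, G, J, L}.
{A, B, G}⁺: ABG→EJ adds E, J; B→L adds L → {A, B, E, G, J, L}.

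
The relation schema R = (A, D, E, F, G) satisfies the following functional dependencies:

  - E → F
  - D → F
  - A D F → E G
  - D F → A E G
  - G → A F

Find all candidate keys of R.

(D)

Attribute D never appears on the right-hand side of any dependency, so D must belong to every candidate key.
{D}⁺ = {A, D, E, F, G}, which is all of the schema, so {D} is the only candidate key.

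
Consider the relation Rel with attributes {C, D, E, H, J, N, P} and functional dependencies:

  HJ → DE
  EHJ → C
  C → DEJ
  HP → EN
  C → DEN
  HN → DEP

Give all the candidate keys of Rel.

Attribute H never appears on the right-hand side of any dependency, so H must belong to every candidate key.
{H}⁺ = {H}, which is not all of the schema, so we must add further attributes.
{C, H}⁺: C→DEJ adds D, E, J; C→DEN adds N; HN→DEP adds P → {C, D, E, H, J, N, P}. Minimal: {H}⁺ = {H}; {C}⁺ = {C, D, E, J, N} — none reach the full schema.
{H, J}⁺: HJ→DE adds D, E; EHJ→C adds C; C→DEN adds N; HN→DEP adds P → {C, D, E, H, J, N, P}. Minimal: {J}⁺ = {J}; {H}⁺ = {H} — none reach the full schema.
Any other superkey contains one of these as a subset, so there are no further candidate keys.

(C, H), (H, J)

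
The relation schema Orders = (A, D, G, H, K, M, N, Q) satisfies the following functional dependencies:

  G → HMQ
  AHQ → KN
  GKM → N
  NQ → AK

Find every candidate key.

Attributes D, G never appear on any right-hand side, so every candidate key must contain {D, G}.
{D, G}⁺ = {D, G, H, M, Q}, which is not all of the schema, so we must add further attributes.
{A, D, G}⁺: G→HMQ adds H, M, Q; AHQ→KN adds K, N → {A, D, G, H, K, M, N, Q}.
{D, G, K}⁺: G→HMQ adds H, M, Q; GKM→N adds N; NQ→AK adds A → {A, D, G, H, K, M, N, Q}.
{D, G, N}⁺: G→HMQ adds H, M, Q; NQ→AK adds A, K → {A, D, G, H, K, M, N, Q}.

(A, D, G); (D, G, K); (D, G, N)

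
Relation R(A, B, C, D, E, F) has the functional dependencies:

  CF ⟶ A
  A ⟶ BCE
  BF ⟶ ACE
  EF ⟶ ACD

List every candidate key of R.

{A, F}, {B, F}, {C, F}, {E, F}

Attribute F never appears on the right-hand side of any dependency, so F must belong to every candidate key.
{F}⁺ = {F}, which is not all of the schema, so we must add further attributes.
{A, F}⁺: A→BCE adds B, C, E; EF→ACD adds D → {A, B, C, D, E, F}. Minimal: {F}⁺ = {F}; {A}⁺ = {A, B, C, E} — none reach the full schema.
{B, F}⁺: BF→ACE adds A, C, E; EF→ACD adds D → {A, B, C, D, E, F}. Minimal: {F}⁺ = {F}; {B}⁺ = {B} — none reach the full schema.
{C, F}⁺: CF→A adds A; A→BCE adds B, E; EF→ACD adds D → {A, B, C, D, E, F}. Minimal: {F}⁺ = {F}; {C}⁺ = {C} — none reach the full schema.
{E, F}⁺: EF→ACD adds A, C, D; A→BCE adds B → {A, B, C, D, E, F}. Minimal: {F}⁺ = {F}; {E}⁺ = {E} — none reach the full schema.
Any other superkey contains one of these as a subset, so there are no further candidate keys.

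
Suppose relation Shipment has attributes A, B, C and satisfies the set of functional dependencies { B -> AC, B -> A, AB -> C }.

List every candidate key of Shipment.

{B}

Attribute B never appears on the right-hand side of any dependency, so B must belong to every candidate key.
{B}⁺ = {A, B, C}, which is all of the schema, so {B} is the only candidate key.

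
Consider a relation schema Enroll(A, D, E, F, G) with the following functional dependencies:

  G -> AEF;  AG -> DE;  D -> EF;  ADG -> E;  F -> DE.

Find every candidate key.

(G)

{G}⁺: G→AEF adds A, E, F; AG→DE adds D → {A, D, E, F, G}.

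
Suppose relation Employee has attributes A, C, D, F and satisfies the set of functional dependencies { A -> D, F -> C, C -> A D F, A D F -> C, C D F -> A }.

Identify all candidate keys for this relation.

C, F

{C}⁺: C→ADF adds A, D, F → {A, C, D, F}.
{F}⁺: F→C adds C; C→ADF adds A, D → {A, C, D, F}.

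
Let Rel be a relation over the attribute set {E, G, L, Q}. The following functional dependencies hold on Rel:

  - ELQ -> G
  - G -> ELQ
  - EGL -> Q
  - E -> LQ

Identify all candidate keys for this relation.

{E}, {G}

{E}⁺: E→LQ adds L, Q; ELQ→G adds G → {E, G, L, Q}.
{G}⁺: G→ELQ adds E, L, Q → {E, G, L, Q}.
Any other superkey contains one of these as a subset, so there are no further candidate keys.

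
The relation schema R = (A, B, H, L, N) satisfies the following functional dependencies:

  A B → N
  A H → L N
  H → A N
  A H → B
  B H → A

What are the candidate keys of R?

Attribute H never appears on the right-hand side of any dependency, so H must belong to every candidate key.
{H}⁺ = {A, B, H, L, N}, which is all of the schema, so {H} is the only candidate key.

{H}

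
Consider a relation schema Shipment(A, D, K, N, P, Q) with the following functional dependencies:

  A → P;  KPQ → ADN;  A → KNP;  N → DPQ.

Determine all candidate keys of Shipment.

{A}, {K, N}, {K, P, Q}

{A}⁺: A→P adds P; A→KNP adds K, N; N→DPQ adds D, Q → {A, D, K, N, P, Q}.
{K, N}⁺: N→DPQ adds D, P, Q; KPQ→ADN adds A → {A, D, K, N, P, Q}. Minimal: {N}⁺ = {D, N, P, Q}; {K}⁺ = {K} — none reach the full schema.
{K, P, Q}⁺: KPQ→ADN adds A, D, N → {A, D, K, N, P, Q}. Minimal: {P, Q}⁺ = {P, Q}; {K, Q}⁺ = {K, Q}; {K, P}⁺ = {K, P} — none reach the full schema.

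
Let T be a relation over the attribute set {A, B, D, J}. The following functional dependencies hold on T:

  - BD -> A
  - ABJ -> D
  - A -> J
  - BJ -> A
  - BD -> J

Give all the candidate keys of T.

{A, B}, {B, D}, {B, J}

Attribute B never appears on the right-hand side of any dependency, so B must belong to every candidate key.
{B}⁺ = {B}, which is not all of the schema, so we must add further attributes.
{A, B}⁺: A→J adds J; ABJ→D adds D → {A, B, D, J}. Minimal: {B}⁺ = {B}; {A}⁺ = {A, J} — none reach the full schema.
{B, D}⁺: BD→A adds A; A→J adds J → {A, B, D, J}. Minimal: {D}⁺ = {D}; {B}⁺ = {B} — none reach the full schema.
{B, J}⁺: BJ→A adds A; ABJ→D adds D → {A, B, D, J}. Minimal: {J}⁺ = {J}; {B}⁺ = {B} — none reach the full schema.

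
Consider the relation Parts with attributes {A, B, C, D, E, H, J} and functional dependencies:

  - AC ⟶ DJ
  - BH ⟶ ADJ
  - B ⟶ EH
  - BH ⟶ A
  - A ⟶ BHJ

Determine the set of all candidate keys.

{A, C}, {B, C}

{A, C}⁺: AC→DJ adds D, J; A→BHJ adds B, H; B→EH adds E → {A, B, C, D, E, H, J}. Minimal: {C}⁺ = {C}; {A}⁺ = {A, B, D, E, H, J} — none reach the full schema.
{B, C}⁺: B→EH adds E, H; BH→A adds A; A→BHJ adds J; AC→DJ adds D → {A, B, C, D, E, H, J}. Minimal: {C}⁺ = {C}; {B}⁺ = {A, B, D, E, H, J} — none reach the full schema.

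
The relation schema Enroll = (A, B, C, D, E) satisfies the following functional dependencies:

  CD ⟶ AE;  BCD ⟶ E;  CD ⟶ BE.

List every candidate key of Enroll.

Attributes C, D never appear on any right-hand side, so every candidate key must contain {C, D}.
{C, D}⁺ = {A, B, C, D, E}, which is all of the schema, so {C, D} is the only candidate key.

(C, D)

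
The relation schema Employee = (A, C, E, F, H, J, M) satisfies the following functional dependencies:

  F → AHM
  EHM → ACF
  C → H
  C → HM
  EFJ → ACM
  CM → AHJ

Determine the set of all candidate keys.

Attribute E never appears on the right-hand side of any dependency, so E must belong to every candidate key.
{E}⁺ = {E}, which is not all of the schema, so we must add further attributes.
{C, E}⁺: C→H adds H; C→HM adds M; CM→AHJ adds A, J; EHM→ACF adds F → {A, C, E, F, H, J, M}. Minimal: {E}⁺ = {E}; {C}⁺ = {A, C, H, J, M} — none reach the full schema.
{E, F}⁺: F→AHM adds A, H, M; EHM→ACF adds C; CM→AHJ adds J → {A, C, E, F, H, J, M}. Minimal: {F}⁺ = {A, F, H, M}; {E}⁺ = {E} — none reach the full schema.
{E, H, M}⁺: EHM→ACF adds A, C, F; CM→AHJ adds J → {A, C, E, F, H, J, M}. Minimal: {H, M}⁺ = {H, M}; {E, M}⁺ = {E, M}; {E, H}⁺ = {E, H} — none reach the full schema.
Any other superkey contains one of these as a subset, so there are no further candidate keys.

{C, E}, {E, F}, {E, H, M}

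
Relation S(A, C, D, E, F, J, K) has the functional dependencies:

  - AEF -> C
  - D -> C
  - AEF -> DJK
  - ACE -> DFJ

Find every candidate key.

(A, C, E), (A, D, E), (A, E, F)

Attributes A, E never appear on any right-hand side, so every candidate key must contain {A, E}.
{A, E}⁺ = {A, E}, which is not all of the schema, so we must add further attributes.
{A, C, E}⁺: ACE→DFJ adds D, F, J; AEF→DJK adds K → {A, C, D, E, F, J, K}.
{A, D, E}⁺: D→C adds C; ACE→DFJ adds F, J; AEF→DJK adds K → {A, C, D, E, F, J, K}.
{A, E, F}⁺: AEF→C adds C; AEF→DJK adds D, J, K → {A, C, D, E, F, J, K}.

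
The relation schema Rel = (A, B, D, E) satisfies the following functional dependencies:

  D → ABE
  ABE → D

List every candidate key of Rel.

{D}⁺: D→ABE adds A, B, E → {A, B, D, E}.
{A, B, E}⁺: ABE→D adds D → {A, B, D, E}.

{D}, {A, B, E}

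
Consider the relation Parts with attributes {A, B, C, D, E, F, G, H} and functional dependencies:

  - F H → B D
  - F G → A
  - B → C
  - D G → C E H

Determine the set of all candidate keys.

{D, F, G}; {F, G, H}

Attributes F, G never appear on any right-hand side, so every candidate key must contain {F, G}.
{F, G}⁺ = {A, F, G}, which is not all of the schema, so we must add further attributes.
{D, F, G}⁺: FG→A adds A; DG→CEH adds C, E, H; FH→BD adds B → {A, B, C, D, E, F, G, H}.
{F, G, H}⁺: FH→BD adds B, D; FG→A adds A; B→C adds C; DG→CEH adds E → {A, B, C, D, E, F, G, H}.
Any other superkey contains one of these as a subset, so there are no further candidate keys.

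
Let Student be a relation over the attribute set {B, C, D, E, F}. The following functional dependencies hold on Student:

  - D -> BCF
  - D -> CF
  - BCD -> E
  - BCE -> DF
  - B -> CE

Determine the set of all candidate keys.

{B}⁺: B→CE adds C, E; BCE→DF adds D, F → {B, C, D, E, F}.
{D}⁺: D→BCF adds B, C, F; BCD→E adds E → {B, C, D, E, F}.

(B), (D)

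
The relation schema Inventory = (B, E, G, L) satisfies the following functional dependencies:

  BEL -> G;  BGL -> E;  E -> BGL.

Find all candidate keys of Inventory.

{E}, {B, G, L}

{E}⁺: E→BGL adds B, G, L → {B, E, G, L}.
{B, G, L}⁺: BGL→E adds E → {B, E, G, L}. Minimal: {G, L}⁺ = {G, L}; {B, L}⁺ = {B, L}; {B, G}⁺ = {B, G} — none reach the full schema.
Any other superkey contains one of these as a subset, so there are no further candidate keys.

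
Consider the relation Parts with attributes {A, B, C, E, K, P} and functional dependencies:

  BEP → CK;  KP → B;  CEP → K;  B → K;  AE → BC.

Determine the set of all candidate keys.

{A, E, P}⁺: AE→BC adds B, C; BEP→CK adds K → {A, B, C, E, K, P}. Minimal: {E, P}⁺ = {E, P}; {A, P}⁺ = {A, P}; {A, E}⁺ = {A, B, C, E, K} — none reach the full schema.

{A, E, P}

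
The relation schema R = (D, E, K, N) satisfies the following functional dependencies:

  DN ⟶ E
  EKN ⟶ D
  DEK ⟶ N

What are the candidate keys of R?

{D, E, K}⁺: DEK→N adds N → {D, E, K, N}. Minimal: {E, K}⁺ = {E, K}; {D, K}⁺ = {D, K}; {D, E}⁺ = {D, E} — none reach the full schema.
{D, K, N}⁺: DN→E adds E → {D, E, K, N}. Minimal: {K, N}⁺ = {K, N}; {D, N}⁺ = {D, E, N}; {D, K}⁺ = {D, K} — none reach the full schema.
{E, K, N}⁺: EKN→D adds D → {D, E, K, N}. Minimal: {K, N}⁺ = {K, N}; {E, N}⁺ = {E, N}; {E, K}⁺ = {E, K} — none reach the full schema.

{D, E, K}; {D, K, N}; {E, K, N}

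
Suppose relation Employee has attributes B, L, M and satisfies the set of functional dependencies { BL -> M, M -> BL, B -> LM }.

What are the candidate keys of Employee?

B, M

{B}⁺: B→LM adds L, M → {B, L, M}.
{M}⁺: M→BL adds B, L → {B, L, M}.
Any other superkey contains one of these as a subset, so there are no further candidate keys.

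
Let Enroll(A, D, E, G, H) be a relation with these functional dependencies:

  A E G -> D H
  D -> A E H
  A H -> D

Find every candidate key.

Attribute G never appears on the right-hand side of any dependency, so G must belong to every candidate key.
{G}⁺ = {G}, which is not all of the schema, so we must add further attributes.
{D, G}⁺: D→AEH adds A, E, H → {A, D, E, G, H}. Minimal: {G}⁺ = {G}; {D}⁺ = {A, D, E, H} — none reach the full schema.
{A, E, G}⁺: AEG→DH adds D, H → {A, D, E, G, H}. Minimal: {E, G}⁺ = {E, G}; {A, G}⁺ = {A, G}; {A, E}⁺ = {A, E} — none reach the full schema.
{A, G, H}⁺: AH→D adds D; D→AEH adds E → {A, D, E, G, H}. Minimal: {G, H}⁺ = {G, H}; {A, H}⁺ = {A, D, E, H}; {A, G}⁺ = {A, G} — none reach the full schema.

{D, G}, {A, E, G}, {A, G, H}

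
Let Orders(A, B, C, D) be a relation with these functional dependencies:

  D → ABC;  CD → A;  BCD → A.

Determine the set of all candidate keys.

(D)

Attribute D never appears on the right-hand side of any dependency, so D must belong to every candidate key.
{D}⁺ = {A, B, C, D}, which is all of the schema, so {D} is the only candidate key.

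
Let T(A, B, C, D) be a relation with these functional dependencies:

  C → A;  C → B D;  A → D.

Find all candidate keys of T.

{C}⁺: C→A adds A; C→BD adds B, D → {A, B, C, D}.

C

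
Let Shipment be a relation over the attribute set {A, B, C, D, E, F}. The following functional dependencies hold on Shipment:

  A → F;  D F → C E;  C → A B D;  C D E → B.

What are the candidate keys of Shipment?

{C}⁺: C→ABD adds A, B, D; A→F adds F; DF→CE adds E → {A, B, C, D, E, F}.
{A, D}⁺: A→F adds F; DF→CE adds C, E; C→ABD adds B → {A, B, C, D, E, F}.
{D, F}⁺: DF→CE adds C, E; C→ABD adds A, B → {A, B, C, D, E, F}.
Any other superkey contains one of these as a subset, so there are no further candidate keys.

{C}; {A, D}; {D, F}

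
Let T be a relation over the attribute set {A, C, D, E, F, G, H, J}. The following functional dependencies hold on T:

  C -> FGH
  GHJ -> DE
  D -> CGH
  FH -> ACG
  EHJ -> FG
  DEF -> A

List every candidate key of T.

{C, J}, {D, J}, {E, H, J}, {F, H, J}, {G, H, J}

Attribute J never appears on the right-hand side of any dependency, so J must belong to every candidate key.
{J}⁺ = {J}, which is not all of the schema, so we must add further attributes.
{C, J}⁺: C→FGH adds F, G, H; GHJ→DE adds D, E; FH→ACG adds A → {A, C, D, E, F, G, H, J}. Minimal: {J}⁺ = {J}; {C}⁺ = {A, C, F, G, H} — none reach the full schema.
{D, J}⁺: D→CGH adds C, G, H; C→FGH adds F; GHJ→DE adds E; FH→ACG adds A → {A, C, D, E, F, G, H, J}. Minimal: {J}⁺ = {J}; {D}⁺ = {A, C, D, F, G, H} — none reach the full schema.
{E, H, J}⁺: EHJ→FG adds F, G; GHJ→DE adds D; D→CGH adds C; FH→ACG adds A → {A, C, D, E, F, G, H, J}. Minimal: {H, J}⁺ = {H, J}; {E, J}⁺ = {E, J}; {E, H}⁺ = {E, H} — none reach the full schema.
{F, H, J}⁺: FH→ACG adds A, C, G; GHJ→DE adds D, E → {A, C, D, E, F, G, H, J}. Minimal: {H, J}⁺ = {H, J}; {F, J}⁺ = {F, J}; {F, H}⁺ = {A, C, F, G, H} — none reach the full schema.
{G, H, J}⁺: GHJ→DE adds D, E; D→CGH adds C; EHJ→FG adds F; DEF→A adds A → {A, C, D, E, F, G, H, J}. Minimal: {H, J}⁺ = {H, J}; {G, J}⁺ = {G, J}; {G, H}⁺ = {G, H} — none reach the full schema.
Any other superkey contains one of these as a subset, so there are no further candidate keys.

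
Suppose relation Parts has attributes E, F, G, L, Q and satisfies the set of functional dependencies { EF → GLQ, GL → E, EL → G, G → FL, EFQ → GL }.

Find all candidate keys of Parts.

G, EF, EL

{G}⁺: G→FL adds F, L; GL→E adds E; EF→GLQ adds Q → {E, F, G, L, Q}.
{E, F}⁺: EF→GLQ adds G, L, Q → {E, F, G, L, Q}. Minimal: {F}⁺ = {F}; {E}⁺ = {E} — none reach the full schema.
{E, L}⁺: EL→G adds G; G→FL adds F; EF→GLQ adds Q → {E, F, G, L, Q}. Minimal: {L}⁺ = {L}; {E}⁺ = {E} — none reach the full schema.
Any other superkey contains one of these as a subset, so there are no further candidate keys.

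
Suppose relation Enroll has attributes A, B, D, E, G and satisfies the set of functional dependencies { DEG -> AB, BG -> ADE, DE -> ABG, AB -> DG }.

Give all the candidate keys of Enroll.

(A, B), (B, G), (D, E)

{A, B}⁺: AB→DG adds D, G; BG→ADE adds E → {A, B, D, E, G}.
{B, G}⁺: BG→ADE adds A, D, E → {A, B, D, E, G}.
{D, E}⁺: DE→ABG adds A, B, G → {A, B, D, E, G}.
Any other superkey contains one of these as a subset, so there are no further candidate keys.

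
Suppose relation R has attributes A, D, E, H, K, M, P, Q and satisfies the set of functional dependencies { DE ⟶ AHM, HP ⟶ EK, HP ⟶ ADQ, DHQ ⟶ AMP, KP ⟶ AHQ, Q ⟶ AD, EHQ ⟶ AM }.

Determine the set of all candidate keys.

{E, Q}⁺: Q→AD adds A, D; DE→AHM adds H, M; DHQ→AMP adds P; HP→EK adds K → {A, D, E, H, K, M, P, Q}.
{H, P}⁺: HP→EK adds E, K; HP→ADQ adds A, D, Q; DHQ→AMP adds M → {A, D, E, H, K, M, P, Q}.
{H, Q}⁺: Q→AD adds A, D; DHQ→AMP adds M, P; HP→EK adds E, K → {A, D, E, H, K, M, P, Q}.
{K, P}⁺: KP→AHQ adds A, H, Q; Q→AD adds D; HP→EK adds E; DHQ→AMP adds M → {A, D, E, H, K, M, P, Q}.
{D, E, P}⁺: DE→AHM adds A, H, M; HP→EK adds K; HP→ADQ adds Q → {A, D, E, H, K, M, P, Q}.
Any other superkey contains one of these as a subset, so there are no further candidate keys.

(E, Q); (H, P); (H, Q); (K, P); (D, E, P)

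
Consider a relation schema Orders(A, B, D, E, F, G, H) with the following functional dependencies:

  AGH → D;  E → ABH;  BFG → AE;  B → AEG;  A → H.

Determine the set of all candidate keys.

Attribute F never appears on the right-hand side of any dependency, so F must belong to every candidate key.
{F}⁺ = {F}, which is not all of the schema, so we must add further attributes.
{B, F}⁺: B→AEG adds A, E, G; A→H adds H; AGH→D adds D → {A, B, D, E, F, G, H}. Minimal: {F}⁺ = {F}; {B}⁺ = {A, B, D, E, G, H} — none reach the full schema.
{E, F}⁺: E→ABH adds A, B, H; B→AEG adds G; AGH→D adds D → {A, B, D, E, F, G, H}. Minimal: {F}⁺ = {F}; {E}⁺ = {A, B, D, E, G, H} — none reach the full schema.
Any other superkey contains one of these as a subset, so there are no further candidate keys.

{B, F}, {E, F}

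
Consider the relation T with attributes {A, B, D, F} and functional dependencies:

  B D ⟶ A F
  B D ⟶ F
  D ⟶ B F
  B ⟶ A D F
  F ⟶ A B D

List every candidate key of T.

{B}⁺: B→ADF adds A, D, F → {A, B, D, F}.
{D}⁺: D→BF adds B, F; B→ADF adds A → {A, B, D, F}.
{F}⁺: F→ABD adds A, B, D → {A, B, D, F}.

{B}, {D}, {F}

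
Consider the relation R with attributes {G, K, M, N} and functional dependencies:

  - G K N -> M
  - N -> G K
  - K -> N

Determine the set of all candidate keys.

{K}, {N}

{K}⁺: K→N adds N; N→GK adds G; GKN→M adds M → {G, K, M, N}.
{N}⁺: N→GK adds G, K; GKN→M adds M → {G, K, M, N}.
Any other superkey contains one of these as a subset, so there are no further candidate keys.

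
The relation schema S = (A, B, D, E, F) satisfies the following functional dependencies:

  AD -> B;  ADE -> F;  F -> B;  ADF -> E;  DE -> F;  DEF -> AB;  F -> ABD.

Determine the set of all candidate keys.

{F}, {D, E}

{F}⁺: F→B adds B; F→ABD adds A, D; ADF→E adds E → {A, B, D, E, F}.
{D, E}⁺: DE→F adds F; DEF→AB adds A, B → {A, B, D, E, F}.
Any other superkey contains one of these as a subset, so there are no further candidate keys.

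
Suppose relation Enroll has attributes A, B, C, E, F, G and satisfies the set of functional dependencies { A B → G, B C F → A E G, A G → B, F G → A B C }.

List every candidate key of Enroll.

(F, G), (A, B, F), (B, C, F)

{F, G}⁺: FG→ABC adds A, B, C; BCF→AEG adds E → {A, B, C, E, F, G}. Minimal: {G}⁺ = {G}; {F}⁺ = {F} — none reach the full schema.
{A, B, F}⁺: AB→G adds G; FG→ABC adds C; BCF→AEG adds E → {A, B, C, E, F, G}. Minimal: {B, F}⁺ = {B, F}; {A, F}⁺ = {A, F}; {A, B}⁺ = {A, B, G} — none reach the full schema.
{B, C, F}⁺: BCF→AEG adds A, E, G → {A, B, C, E, F, G}. Minimal: {C, F}⁺ = {C, F}; {B, F}⁺ = {B, F}; {B, C}⁺ = {B, C} — none reach the full schema.
Any other superkey contains one of these as a subset, so there are no further candidate keys.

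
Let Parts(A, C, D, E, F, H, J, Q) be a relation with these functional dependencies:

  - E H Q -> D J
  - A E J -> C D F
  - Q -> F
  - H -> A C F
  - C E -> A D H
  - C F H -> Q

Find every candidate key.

CE, EH, AEJ

Attribute E never appears on the right-hand side of any dependency, so E must belong to every candidate key.
{E}⁺ = {E}, which is not all of the schema, so we must add further attributes.
{C, E}⁺: CE→ADH adds A, D, H; H→ACF adds F; CFH→Q adds Q; EHQ→DJ adds J → {A, C, D, E, F, H, J, Q}. Minimal: {E}⁺ = {E}; {C}⁺ = {C} — none reach the full schema.
{E, H}⁺: H→ACF adds A, C, F; CE→ADH adds D; CFH→Q adds Q; EHQ→DJ adds J → {A, C, D, E, F, H, J, Q}. Minimal: {H}⁺ = {A, C, F, H, Q}; {E}⁺ = {E} — none reach the full schema.
{A, E, J}⁺: AEJ→CDF adds C, D, F; CE→ADH adds H; CFH→Q adds Q → {A, C, D, E, F, H, J, Q}. Minimal: {E, J}⁺ = {E, J}; {A, J}⁺ = {A, J}; {A, E}⁺ = {A, E} — none reach the full schema.
Any other superkey contains one of these as a subset, so there are no further candidate keys.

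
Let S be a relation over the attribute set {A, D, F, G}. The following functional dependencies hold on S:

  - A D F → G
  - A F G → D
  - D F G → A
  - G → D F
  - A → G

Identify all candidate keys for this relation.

{A}; {G}

{A}⁺: A→G adds G; G→DF adds D, F → {A, D, F, G}.
{G}⁺: G→DF adds D, F; DFG→A adds A → {A, D, F, G}.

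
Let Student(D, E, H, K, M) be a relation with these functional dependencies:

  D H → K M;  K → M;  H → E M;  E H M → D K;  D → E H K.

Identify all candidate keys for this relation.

(D), (H)

{D}⁺: D→EHK adds E, H, K; DH→KM adds M → {D, E, H, K, M}.
{H}⁺: H→EM adds E, M; EHM→DK adds D, K → {D, E, H, K, M}.
Any other superkey contains one of these as a subset, so there are no further candidate keys.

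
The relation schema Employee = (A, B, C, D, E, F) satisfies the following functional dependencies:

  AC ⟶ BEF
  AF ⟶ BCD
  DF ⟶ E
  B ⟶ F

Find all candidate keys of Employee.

(A, B); (A, C); (A, F)

Attribute A never appears on the right-hand side of any dependency, so A must belong to every candidate key.
{A}⁺ = {A}, which is not all of the schema, so we must add further attributes.
{A, B}⁺: B→F adds F; AF→BCD adds C, D; DF→E adds E → {A, B, C, D, E, F}. Minimal: {B}⁺ = {B, F}; {A}⁺ = {A} — none reach the full schema.
{A, C}⁺: AC→BEF adds B, E, F; AF→BCD adds D → {A, B, C, D, E, F}. Minimal: {C}⁺ = {C}; {A}⁺ = {A} — none reach the full schema.
{A, F}⁺: AF→BCD adds B, C, D; DF→E adds E → {A, B, C, D, E, F}. Minimal: {F}⁺ = {F}; {A}⁺ = {A} — none reach the full schema.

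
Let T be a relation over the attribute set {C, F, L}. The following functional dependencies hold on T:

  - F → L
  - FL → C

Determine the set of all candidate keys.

{F}⁺: F→L adds L; FL→C adds C → {C, F, L}.

{F}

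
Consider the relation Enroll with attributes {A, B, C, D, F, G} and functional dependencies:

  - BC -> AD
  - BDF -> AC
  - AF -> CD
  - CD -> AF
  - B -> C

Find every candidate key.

Attributes B, G never appear on any right-hand side, so every candidate key must contain {B, G}.
{B, G}⁺ = {A, B, C, D, F, G}, which is all of the schema, so {B, G} is the only candidate key.

BG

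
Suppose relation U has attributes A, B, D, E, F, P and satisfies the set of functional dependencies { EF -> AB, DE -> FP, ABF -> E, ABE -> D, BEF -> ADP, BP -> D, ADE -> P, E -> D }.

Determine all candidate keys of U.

{E}⁺: E→D adds D; DE→FP adds F, P; EF→AB adds A, B → {A, B, D, E, F, P}.
{A, B, F}⁺: ABF→E adds E; ABE→D adds D; BEF→ADP adds P → {A, B, D, E, F, P}.

E, ABF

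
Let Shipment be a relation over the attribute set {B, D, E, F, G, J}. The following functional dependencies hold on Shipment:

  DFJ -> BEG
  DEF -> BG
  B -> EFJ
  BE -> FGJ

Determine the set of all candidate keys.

(B, D), (D, E, F), (D, F, J)

{B, D}⁺: B→EFJ adds E, F, J; BE→FGJ adds G → {B, D, E, F, G, J}. Minimal: {D}⁺ = {D}; {B}⁺ = {B, E, F, G, J} — none reach the full schema.
{D, E, F}⁺: DEF→BG adds B, G; B→EFJ adds J → {B, D, E, F, G, J}. Minimal: {E, F}⁺ = {E, F}; {D, F}⁺ = {D, F}; {D, E}⁺ = {D, E} — none reach the full schema.
{D, F, J}⁺: DFJ→BEG adds B, E, G → {B, D, E, F, G, J}. Minimal: {F, J}⁺ = {F, J}; {D, J}⁺ = {D, J}; {D, F}⁺ = {D, F} — none reach the full schema.
Any other superkey contains one of these as a subset, so there are no further candidate keys.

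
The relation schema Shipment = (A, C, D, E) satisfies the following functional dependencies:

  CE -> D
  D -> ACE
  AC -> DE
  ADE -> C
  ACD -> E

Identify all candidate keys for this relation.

{D}⁺: D→ACE adds A, C, E → {A, C, D, E}.
{A, C}⁺: AC→DE adds D, E → {A, C, D, E}. Minimal: {C}⁺ = {C}; {A}⁺ = {A} — none reach the full schema.
{C, E}⁺: CE→D adds D; D→ACE adds A → {A, C, D, E}. Minimal: {E}⁺ = {E}; {C}⁺ = {C} — none reach the full schema.
Any other superkey contains one of these as a subset, so there are no further candidate keys.

D, AC, CE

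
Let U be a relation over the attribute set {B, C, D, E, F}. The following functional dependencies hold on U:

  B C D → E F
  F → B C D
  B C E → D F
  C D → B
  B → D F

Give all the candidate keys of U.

{B}⁺: B→DF adds D, F; F→BCD adds C; BCD→EF adds E → {B, C, D, E, F}.
{F}⁺: F→BCD adds B, C, D; BCD→EF adds E → {B, C, D, E, F}.
{C, D}⁺: CD→B adds B; B→DF adds F; BCD→EF adds E → {B, C, D, E, F}. Minimal: {D}⁺ = {D}; {C}⁺ = {C} — none reach the full schema.

{B}, {F}, {C, D}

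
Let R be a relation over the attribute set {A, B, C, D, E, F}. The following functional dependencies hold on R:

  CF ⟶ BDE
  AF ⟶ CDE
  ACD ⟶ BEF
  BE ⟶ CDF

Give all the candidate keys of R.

{A, F}; {A, B, E}; {A, C, D}

Attribute A never appears on the right-hand side of any dependency, so A must belong to every candidate key.
{A}⁺ = {A}, which is not all of the schema, so we must add further attributes.
{A, F}⁺: AF→CDE adds C, D, E; ACD→BEF adds B → {A, B, C, D, E, F}. Minimal: {F}⁺ = {F}; {A}⁺ = {A} — none reach the full schema.
{A, B, E}⁺: BE→CDF adds C, D, F → {A, B, C, D, E, F}. Minimal: {B, E}⁺ = {B, C, D, E, F}; {A, E}⁺ = {A, E}; {A, B}⁺ = {A, B} — none reach the full schema.
{A, C, D}⁺: ACD→BEF adds B, E, F → {A, B, C, D, E, F}. Minimal: {C, D}⁺ = {C, D}; {A, D}⁺ = {A, D}; {A, C}⁺ = {A, C} — none reach the full schema.
Any other superkey contains one of these as a subset, so there are no further candidate keys.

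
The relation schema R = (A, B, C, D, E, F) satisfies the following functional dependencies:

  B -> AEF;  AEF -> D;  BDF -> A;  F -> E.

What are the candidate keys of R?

{B, C}

Attributes B, C never appear on any right-hand side, so every candidate key must contain {B, C}.
{B, C}⁺ = {A, B, C, D, E, F}, which is all of the schema, so {B, C} is the only candidate key.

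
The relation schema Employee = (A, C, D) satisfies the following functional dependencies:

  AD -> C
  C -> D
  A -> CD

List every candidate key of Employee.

{A}⁺: A→CD adds C, D → {A, C, D}.

A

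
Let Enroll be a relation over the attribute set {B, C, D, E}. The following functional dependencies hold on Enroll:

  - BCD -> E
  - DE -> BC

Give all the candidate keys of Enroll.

DE, BCD

Attribute D never appears on the right-hand side of any dependency, so D must belong to every candidate key.
{D}⁺ = {D}, which is not all of the schema, so we must add further attributes.
{D, E}⁺: DE→BC adds B, C → {B, C, D, E}.
{B, C, D}⁺: BCD→E adds E → {B, C, D, E}.
Any other superkey contains one of these as a subset, so there are no further candidate keys.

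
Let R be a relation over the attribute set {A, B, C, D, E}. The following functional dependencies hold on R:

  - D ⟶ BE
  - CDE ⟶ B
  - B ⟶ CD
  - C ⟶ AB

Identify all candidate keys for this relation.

{B}, {C}, {D}

{B}⁺: B→CD adds C, D; C→AB adds A; D→BE adds E → {A, B, C, D, E}.
{C}⁺: C→AB adds A, B; B→CD adds D; D→BE adds E → {A, B, C, D, E}.
{D}⁺: D→BE adds B, E; B→CD adds C; C→AB adds A → {A, B, C, D, E}.
Any other superkey contains one of these as a subset, so there are no further candidate keys.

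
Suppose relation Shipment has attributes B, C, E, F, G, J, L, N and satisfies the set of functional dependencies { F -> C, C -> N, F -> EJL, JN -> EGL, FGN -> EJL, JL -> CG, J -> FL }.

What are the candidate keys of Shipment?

Attribute B never appears on the right-hand side of any dependency, so B must belong to every candidate key.
{B}⁺ = {B}, which is not all of the schema, so we must add further attributes.
{B, F}⁺: F→C adds C; C→N adds N; F→EJL adds E, J, L; JN→EGL adds G → {B, C, E, F, G, J, L, N}. Minimal: {F}⁺ = {C, E, F, G, J, L, N}; {B}⁺ = {B} — none reach the full schema.
{B, J}⁺: J→FL adds F, L; F→C adds C; C→N adds N; F→EJL adds E; JN→EGL adds G → {B, C, E, F, G, J, L, N}. Minimal: {J}⁺ = {C, E, F, G, J, L, N}; {B}⁺ = {B} — none reach the full schema.

(B, F), (B, J)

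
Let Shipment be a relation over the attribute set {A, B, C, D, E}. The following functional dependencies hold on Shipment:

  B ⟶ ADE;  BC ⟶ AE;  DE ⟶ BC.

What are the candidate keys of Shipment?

{B}⁺: B→ADE adds A, D, E; DE→BC adds C → {A, B, C, D, E}.
{D, E}⁺: DE→BC adds B, C; B→ADE adds A → {A, B, C, D, E}. Minimal: {E}⁺ = {E}; {D}⁺ = {D} — none reach the full schema.
Any other superkey contains one of these as a subset, so there are no further candidate keys.

(B); (D, E)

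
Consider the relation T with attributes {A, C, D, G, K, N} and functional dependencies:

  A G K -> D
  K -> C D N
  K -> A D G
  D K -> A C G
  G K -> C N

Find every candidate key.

Attribute K never appears on the right-hand side of any dependency, so K must belong to every candidate key.
{K}⁺ = {A, C, D, G, K, N}, which is all of the schema, so {K} is the only candidate key.

(K)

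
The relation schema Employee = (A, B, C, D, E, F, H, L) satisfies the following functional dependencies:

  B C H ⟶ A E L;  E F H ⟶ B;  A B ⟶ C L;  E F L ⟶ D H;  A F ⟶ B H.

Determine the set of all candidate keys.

Attribute F never appears on the right-hand side of any dependency, so F must belong to every candidate key.
{F}⁺ = {F}, which is not all of the schema, so we must add further attributes.
{A, F}⁺: AF→BH adds B, H; AB→CL adds C, L; BCH→AEL adds E; EFL→DH adds D → {A, B, C, D, E, F, H, L}. Minimal: {F}⁺ = {F}; {A}⁺ = {A} — none reach the full schema.
{B, C, F, H}⁺: BCH→AEL adds A, E, L; EFL→DH adds D → {A, B, C, D, E, F, H, L}. Minimal: {C, F, H}⁺ = {C, F, H}; {B, F, H}⁺ = {B, F, H}; {B, C, H}⁺ = {A, B, C, E, H, L}; … — none reach the full schema.
{C, E, F, H}⁺: EFH→B adds B; BCH→AEL adds A, L; EFL→DH adds D → {A, B, C, D, E, F, H, L}. Minimal: {E, F, H}⁺ = {B, E, F, H}; {C, F, H}⁺ = {C, F, H}; {C, E, H}⁺ = {C, E, H}; … — none reach the full schema.
{C, E, F, L}⁺: EFL→DH adds D, H; EFH→B adds B; BCH→AEL adds A → {A, B, C, D, E, F, H, L}. Minimal: {E, F, L}⁺ = {B, D, E, F, H, L}; {C, F, L}⁺ = {C, F, L}; {C, E, L}⁺ = {C, E, L}; … — none reach the full schema.

AF, BCFH, CEFH, CEFL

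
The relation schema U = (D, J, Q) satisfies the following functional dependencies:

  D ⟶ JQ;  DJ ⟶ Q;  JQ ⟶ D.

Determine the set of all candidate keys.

(D), (J, Q)

{D}⁺: D→JQ adds J, Q → {D, J, Q}.
{J, Q}⁺: JQ→D adds D → {D, J, Q}. Minimal: {Q}⁺ = {Q}; {J}⁺ = {J} — none reach the full schema.
Any other superkey contains one of these as a subset, so there are no further candidate keys.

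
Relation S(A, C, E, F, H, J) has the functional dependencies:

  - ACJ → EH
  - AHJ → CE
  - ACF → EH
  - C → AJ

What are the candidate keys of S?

Attribute F never appears on the right-hand side of any dependency, so F must belong to every candidate key.
{F}⁺ = {F}, which is not all of the schema, so we must add further attributes.
{C, F}⁺: C→AJ adds A, J; ACJ→EH adds E, H → {A, C, E, F, H, J}.
{A, F, H, J}⁺: AHJ→CE adds C, E → {A, C, E, F, H, J}.

{C, F}, {A, F, H, J}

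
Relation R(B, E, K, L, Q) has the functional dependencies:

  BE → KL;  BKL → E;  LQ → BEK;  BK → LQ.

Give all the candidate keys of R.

BE, BK, LQ

{B, E}⁺: BE→KL adds K, L; BK→LQ adds Q → {B, E, K, L, Q}. Minimal: {E}⁺ = {E}; {B}⁺ = {B} — none reach the full schema.
{B, K}⁺: BK→LQ adds L, Q; BKL→E adds E → {B, E, K, L, Q}. Minimal: {K}⁺ = {K}; {B}⁺ = {B} — none reach the full schema.
{L, Q}⁺: LQ→BEK adds B, E, K → {B, E, K, L, Q}. Minimal: {Q}⁺ = {Q}; {L}⁺ = {L} — none reach the full schema.
Any other superkey contains one of these as a subset, so there are no further candidate keys.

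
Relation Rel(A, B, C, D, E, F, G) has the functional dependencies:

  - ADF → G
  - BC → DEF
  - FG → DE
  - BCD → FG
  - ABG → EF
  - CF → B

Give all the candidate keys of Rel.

Attributes A, C never appear on any right-hand side, so every candidate key must contain {A, C}.
{A, C}⁺ = {A, C}, which is not all of the schema, so we must add further attributes.
{A, B, C}⁺: BC→DEF adds D, E, F; BCD→FG adds G → {A, B, C, D, E, F, G}. Minimal: {B, C}⁺ = {B, C, D, E, F, G}; {A, C}⁺ = {A, C}; {A, B}⁺ = {A, B} — none reach the full schema.
{A, C, F}⁺: CF→B adds B; BC→DEF adds D, E; BCD→FG adds G → {A, B, C, D, E, F, G}. Minimal: {C, F}⁺ = {B, C, D, E, F, G}; {A, F}⁺ = {A, F}; {A, C}⁺ = {A, C} — none reach the full schema.
Any other superkey contains one of these as a subset, so there are no further candidate keys.

ABC, ACF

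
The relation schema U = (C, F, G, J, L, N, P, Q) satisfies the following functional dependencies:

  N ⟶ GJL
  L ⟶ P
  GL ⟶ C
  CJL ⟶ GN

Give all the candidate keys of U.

Attributes F, Q never appear on any right-hand side, so every candidate key must contain {F, Q}.
{F, Q}⁺ = {F, Q}, which is not all of the schema, so we must add further attributes.
{F, N, Q}⁺: N→GJL adds G, J, L; L→P adds P; GL→C adds C → {C, F, G, J, L, N, P, Q}. Minimal: {N, Q}⁺ = {C, G, J, L, N, P, Q}; {F, Q}⁺ = {F, Q}; {F, N}⁺ = {C, F, G, J, L, N, P} — none reach the full schema.
{C, F, J, L, Q}⁺: L→P adds P; CJL→GN adds G, N → {C, F, G, J, L, N, P, Q}. Minimal: {F, J, L, Q}⁺ = {F, J, L, P, Q}; {C, J, L, Q}⁺ = {C, G, J, L, N, P, Q}; {C, F, L, Q}⁺ = {C, F, L, P, Q}; … — none reach the full schema.
{F, G, J, L, Q}⁺: L→P adds P; GL→C adds C; CJL→GN adds N → {C, F, G, J, L, N, P, Q}. Minimal: {G, J, L, Q}⁺ = {C, G, J, L, N, P, Q}; {F, J, L, Q}⁺ = {F, J, L, P, Q}; {F, G, L, Q}⁺ = {C, F, G, L, P, Q}; … — none reach the full schema.
Any other superkey contains one of these as a subset, so there are no further candidate keys.

(F, N, Q), (C, F, J, L, Q), (F, G, J, L, Q)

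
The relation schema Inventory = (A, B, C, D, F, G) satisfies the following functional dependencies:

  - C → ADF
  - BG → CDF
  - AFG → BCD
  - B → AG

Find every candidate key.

{B}⁺: B→AG adds A, G; BG→CDF adds C, D, F → {A, B, C, D, F, G}.
{C, G}⁺: C→ADF adds A, D, F; AFG→BCD adds B → {A, B, C, D, F, G}. Minimal: {G}⁺ = {G}; {C}⁺ = {A, C, D, F} — none reach the full schema.
{A, F, G}⁺: AFG→BCD adds B, C, D → {A, B, C, D, F, G}. Minimal: {F, G}⁺ = {F, G}; {A, G}⁺ = {A, G}; {A, F}⁺ = {A, F} — none reach the full schema.

{B}, {C, G}, {A, F, G}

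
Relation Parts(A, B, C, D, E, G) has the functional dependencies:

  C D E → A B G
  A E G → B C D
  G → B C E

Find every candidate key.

{A, G}⁺: G→BCE adds B, C, E; AEG→BCD adds D → {A, B, C, D, E, G}. Minimal: {G}⁺ = {B, C, E, G}; {A}⁺ = {A} — none reach the full schema.
{D, G}⁺: G→BCE adds B, C, E; CDE→ABG adds A → {A, B, C, D, E, G}. Minimal: {G}⁺ = {B, C, E, G}; {D}⁺ = {D} — none reach the full schema.
{C, D, E}⁺: CDE→ABG adds A, B, G → {A, B, C, D, E, G}. Minimal: {D, E}⁺ = {D, E}; {C, E}⁺ = {C, E}; {C, D}⁺ = {C, D} — none reach the full schema.
Any other superkey contains one of these as a subset, so there are no further candidate keys.

(A, G); (D, G); (C, D, E)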